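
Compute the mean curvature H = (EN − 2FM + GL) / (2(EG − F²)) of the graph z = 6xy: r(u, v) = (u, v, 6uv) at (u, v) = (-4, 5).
H = 4320*sqrt(1477)/2181529

With E = 36*v^2 + 1, F = 36*u*v, G = 36*u^2 + 1, L = 0, M = 6/sqrt(36*u^2 + 36*v^2 + 1), N = 0, assemble
  H = (EN − 2FM + GL) / (2(EG − F²)) = -216*u*v/(36*u^2 + 36*v^2 + 1)^(3/2).
At (u, v) = (-4, 5): H = 4320*sqrt(1477)/2181529.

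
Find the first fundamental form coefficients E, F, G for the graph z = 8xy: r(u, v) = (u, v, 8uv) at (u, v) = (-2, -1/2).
E = 17;  F = 64;  G = 257

Partials: r_u = (1, 0, 8*v), r_v = (0, 1, 8*u). As functions of (u, v):
  E = r_u · r_u = 64*v^2 + 1,
  F = r_u · r_v = 64*u*v,
  G = r_v · r_v = 64*u^2 + 1.
Evaluating at (u, v) = (-2, -1/2): E = 17, F = 64, G = 257.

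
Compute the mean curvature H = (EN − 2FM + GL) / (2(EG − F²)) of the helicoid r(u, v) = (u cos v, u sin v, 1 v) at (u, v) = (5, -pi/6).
H = 0

With E = 1, F = 0, G = u^2 + 1, L = 0, M = -1/sqrt(u^2 + 1), N = 0, assemble
  H = (EN − 2FM + GL) / (2(EG − F²)) = 0.
At (u, v) = (5, -pi/6): H = 0.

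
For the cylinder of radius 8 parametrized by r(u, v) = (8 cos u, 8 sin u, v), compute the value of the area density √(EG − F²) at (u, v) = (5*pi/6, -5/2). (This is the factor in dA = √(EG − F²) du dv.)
√(EG − F²)|_{(5*pi/6, -5/2)} = 8

E = 64, F = 0, G = 1, so EG − F² = 64. Taking the positive square root: √(EG − F²) = 8. At (u, v) = (5*pi/6, -5/2): 8.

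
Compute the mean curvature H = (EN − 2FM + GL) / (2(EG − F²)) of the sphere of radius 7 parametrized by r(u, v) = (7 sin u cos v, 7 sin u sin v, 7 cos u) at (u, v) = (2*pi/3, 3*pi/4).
H = -1/7

With E = 49, F = 0, G = 49*sin(u)^2, L = -7*sin(u)/Abs(sin(u)), M = 0, N = -7*sin(u)^3/Abs(sin(u)), assemble
  H = (EN − 2FM + GL) / (2(EG − F²)) = -sin(u)/(7*Abs(sin(u))).
At (u, v) = (2*pi/3, 3*pi/4): H = -1/7.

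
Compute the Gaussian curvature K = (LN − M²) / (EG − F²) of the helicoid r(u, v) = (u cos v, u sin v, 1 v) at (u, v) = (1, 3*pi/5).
K = -1/4

Coefficients of the first fundamental form: E = 1, F = 0, G = u^2 + 1.
Coefficients of the second fundamental form: L = 0, M = -1/sqrt(u^2 + 1), N = 0.
Assemble K = (LN − M²)/(EG − F²) = -1/(u^2 + 1)^2. At (u, v) = (1, 3*pi/5): K = -1/4.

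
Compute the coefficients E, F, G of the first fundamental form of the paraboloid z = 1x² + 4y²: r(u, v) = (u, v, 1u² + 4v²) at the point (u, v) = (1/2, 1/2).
E = 2;  F = 4;  G = 17

Partials: r_u = (1, 0, 2*u), r_v = (0, 1, 8*v). As functions of (u, v):
  E = r_u · r_u = 4*u^2 + 1,
  F = r_u · r_v = 16*u*v,
  G = r_v · r_v = 64*v^2 + 1.
Evaluating at (u, v) = (1/2, 1/2): E = 2, F = 4, G = 17.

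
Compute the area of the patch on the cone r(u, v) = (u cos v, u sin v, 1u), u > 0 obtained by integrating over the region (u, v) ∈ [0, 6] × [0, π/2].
Area = 9*sqrt(2)*pi

Area = ∫∫ √(EG − F²) du dv with √(EG − F²) = sqrt(2)*Abs(u). Integrating over [0, 6] × [0, π/2] gives 9*sqrt(2)*pi.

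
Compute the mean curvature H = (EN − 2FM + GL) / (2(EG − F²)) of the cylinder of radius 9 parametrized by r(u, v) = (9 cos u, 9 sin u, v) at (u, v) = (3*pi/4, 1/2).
H = -1/18

With E = 81, F = 0, G = 1, L = -9, M = 0, N = 0, assemble
  H = (EN − 2FM + GL) / (2(EG − F²)) = -1/18.
At (u, v) = (3*pi/4, 1/2): H = -1/18.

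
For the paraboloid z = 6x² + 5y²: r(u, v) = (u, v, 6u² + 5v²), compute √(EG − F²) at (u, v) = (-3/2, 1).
√(EG − F²)|_{(-3/2, 1)} = 5*sqrt(17)

E = 144*u^2 + 1, F = 120*u*v, G = 100*v^2 + 1; EG − F² = 144*u^2 + 100*v^2 + 1; √(EG − F²) = sqrt(144*u^2 + 100*v^2 + 1). At the given point: 5*sqrt(17).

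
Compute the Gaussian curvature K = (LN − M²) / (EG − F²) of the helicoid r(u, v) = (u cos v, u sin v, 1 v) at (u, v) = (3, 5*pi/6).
K = -1/100

Coefficients of the first fundamental form: E = 1, F = 0, G = u^2 + 1.
Coefficients of the second fundamental form: L = 0, M = -1/sqrt(u^2 + 1), N = 0.
Assemble K = (LN − M²)/(EG − F²) = -1/(u^2 + 1)^2. At (u, v) = (3, 5*pi/6): K = -1/100.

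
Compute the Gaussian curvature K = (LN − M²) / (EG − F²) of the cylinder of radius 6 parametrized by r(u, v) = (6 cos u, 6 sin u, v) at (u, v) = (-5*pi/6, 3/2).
K = 0

Coefficients of the first fundamental form: E = 36, F = 0, G = 1.
Coefficients of the second fundamental form: L = -6, M = 0, N = 0.
Assemble K = (LN − M²)/(EG − F²) = 0. At (u, v) = (-5*pi/6, 3/2): K = 0.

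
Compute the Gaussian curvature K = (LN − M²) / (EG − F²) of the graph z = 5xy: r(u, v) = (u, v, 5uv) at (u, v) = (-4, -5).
K = -25/1052676

Coefficients of the first fundamental form: E = 25*v^2 + 1, F = 25*u*v, G = 25*u^2 + 1.
Coefficients of the second fundamental form: L = 0, M = 5/sqrt(25*u^2 + 25*v^2 + 1), N = 0.
Assemble K = (LN − M²)/(EG − F²) = -25/(625*u^4 + 1250*u^2*v^2 + 50*u^2 + 625*v^4 + 50*v^2 + 1). At (u, v) = (-4, -5): K = -25/1052676.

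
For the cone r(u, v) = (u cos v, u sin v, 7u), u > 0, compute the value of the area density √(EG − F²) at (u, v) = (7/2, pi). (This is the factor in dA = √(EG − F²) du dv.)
√(EG − F²)|_{(7/2, pi)} = 35*sqrt(2)/2

E = 50, F = 0, G = u^2, so EG − F² = 50*u^2. Taking the positive square root: √(EG − F²) = 5*sqrt(2)*Abs(u). At (u, v) = (7/2, pi): 35*sqrt(2)/2.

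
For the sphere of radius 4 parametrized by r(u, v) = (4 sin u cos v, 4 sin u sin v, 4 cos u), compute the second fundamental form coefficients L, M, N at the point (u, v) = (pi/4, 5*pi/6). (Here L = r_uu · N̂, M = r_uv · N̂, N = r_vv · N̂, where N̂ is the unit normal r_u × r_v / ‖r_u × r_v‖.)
L = -4;  M = 0;  N = -2

Compute the unit normal N̂(u, v) = (sin(u)^2*cos(v)/Abs(sin(u)), sin(u)^2*sin(v)/Abs(sin(u)), sin(2*u)/(2*Abs(sin(u)))), and the second partials r_uu, r_uv, r_vv. Take dot products:
  L(u, v) = r_uu · N̂ = -4*sin(u)/Abs(sin(u)),
  M(u, v) = r_uv · N̂ = 0,
  N(u, v) = r_vv · N̂ = -4*sin(u)^3/Abs(sin(u)).
Evaluating at (u, v) = (pi/4, 5*pi/6):
  L = -4, M = 0, N = -2.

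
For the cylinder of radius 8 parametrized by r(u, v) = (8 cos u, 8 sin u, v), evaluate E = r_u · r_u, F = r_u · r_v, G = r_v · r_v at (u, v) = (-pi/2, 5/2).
E = 64;  F = 0;  G = 1

Partials: r_u = (-8*sin(u), 8*cos(u), 0), r_v = (0, 0, 1). As functions of (u, v):
  E = r_u · r_u = 64,
  F = r_u · r_v = 0,
  G = r_v · r_v = 1.
Evaluating at (u, v) = (-pi/2, 5/2): E = 64, F = 0, G = 1.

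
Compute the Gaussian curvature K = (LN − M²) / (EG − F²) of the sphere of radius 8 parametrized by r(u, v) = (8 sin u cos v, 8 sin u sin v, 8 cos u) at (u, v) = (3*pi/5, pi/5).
K = 1/64

Coefficients of the first fundamental form: E = 64, F = 0, G = 64*sin(u)^2.
Coefficients of the second fundamental form: L = -8*sin(u)/Abs(sin(u)), M = 0, N = -8*sin(u)^3/Abs(sin(u)).
Assemble K = (LN − M²)/(EG − F²) = 1/64. At (u, v) = (3*pi/5, pi/5): K = 1/64.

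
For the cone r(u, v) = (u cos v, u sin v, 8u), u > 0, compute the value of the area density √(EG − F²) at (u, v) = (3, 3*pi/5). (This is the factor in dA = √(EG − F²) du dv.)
√(EG − F²)|_{(3, 3*pi/5)} = 3*sqrt(65)

E = 65, F = 0, G = u^2, so EG − F² = 65*u^2. Taking the positive square root: √(EG − F²) = sqrt(65)*Abs(u). At (u, v) = (3, 3*pi/5): 3*sqrt(65).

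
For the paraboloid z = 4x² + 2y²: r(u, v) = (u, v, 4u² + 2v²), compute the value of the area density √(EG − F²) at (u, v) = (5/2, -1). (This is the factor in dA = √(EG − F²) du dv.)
√(EG − F²)|_{(5/2, -1)} = sqrt(417)

E = 64*u^2 + 1, F = 32*u*v, G = 16*v^2 + 1, so EG − F² = 64*u^2 + 16*v^2 + 1. Taking the positive square root: √(EG − F²) = sqrt(64*u^2 + 16*v^2 + 1). At (u, v) = (5/2, -1): sqrt(417).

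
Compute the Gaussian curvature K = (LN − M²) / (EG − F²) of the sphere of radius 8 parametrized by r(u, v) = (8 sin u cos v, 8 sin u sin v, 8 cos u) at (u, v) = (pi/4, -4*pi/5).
K = 1/64

Coefficients of the first fundamental form: E = 64, F = 0, G = 64*sin(u)^2.
Coefficients of the second fundamental form: L = -8*sin(u)/Abs(sin(u)), M = 0, N = -8*sin(u)^3/Abs(sin(u)).
Assemble K = (LN − M²)/(EG − F²) = 1/64. At (u, v) = (pi/4, -4*pi/5): K = 1/64.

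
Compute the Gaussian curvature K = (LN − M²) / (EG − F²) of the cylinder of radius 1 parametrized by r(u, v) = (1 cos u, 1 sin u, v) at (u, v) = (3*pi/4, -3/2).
K = 0

Coefficients of the first fundamental form: E = 1, F = 0, G = 1.
Coefficients of the second fundamental form: L = -1, M = 0, N = 0.
Assemble K = (LN − M²)/(EG − F²) = 0. At (u, v) = (3*pi/4, -3/2): K = 0.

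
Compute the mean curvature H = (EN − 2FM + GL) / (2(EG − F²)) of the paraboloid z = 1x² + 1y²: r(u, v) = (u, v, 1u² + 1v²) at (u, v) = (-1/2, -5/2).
H = 28*sqrt(3)/243

With E = 4*u^2 + 1, F = 4*u*v, G = 4*v^2 + 1, L = 2/sqrt(4*u^2 + 4*v^2 + 1), M = 0, N = 2/sqrt(4*u^2 + 4*v^2 + 1), assemble
  H = (EN − 2FM + GL) / (2(EG − F²)) = 2*(2*u^2 + 2*v^2 + 1)/(4*u^2 + 4*v^2 + 1)^(3/2).
At (u, v) = (-1/2, -5/2): H = 28*sqrt(3)/243.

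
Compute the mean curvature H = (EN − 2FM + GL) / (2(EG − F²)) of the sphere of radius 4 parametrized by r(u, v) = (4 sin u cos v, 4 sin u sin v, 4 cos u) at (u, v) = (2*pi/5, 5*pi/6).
H = -1/4

With E = 16, F = 0, G = 16*sin(u)^2, L = -4*sin(u)/Abs(sin(u)), M = 0, N = -4*sin(u)^3/Abs(sin(u)), assemble
  H = (EN − 2FM + GL) / (2(EG − F²)) = -sin(u)/(4*Abs(sin(u))).
At (u, v) = (2*pi/5, 5*pi/6): H = -1/4.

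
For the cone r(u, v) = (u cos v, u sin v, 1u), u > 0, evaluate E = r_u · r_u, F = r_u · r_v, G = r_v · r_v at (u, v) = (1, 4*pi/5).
E = 2;  F = 0;  G = 1

Partials: r_u = (cos(v), sin(v), 1), r_v = (-u*sin(v), u*cos(v), 0). As functions of (u, v):
  E = r_u · r_u = 2,
  F = r_u · r_v = 0,
  G = r_v · r_v = u^2.
Evaluating at (u, v) = (1, 4*pi/5): E = 2, F = 0, G = 1.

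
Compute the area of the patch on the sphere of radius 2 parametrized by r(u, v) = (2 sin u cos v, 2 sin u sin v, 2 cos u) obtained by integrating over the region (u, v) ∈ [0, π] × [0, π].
Area = 8*pi

Area = ∫∫ √(EG − F²) du dv with √(EG − F²) = 4*Abs(sin(u)). Integrating over [0, π] × [0, π] gives 8*pi.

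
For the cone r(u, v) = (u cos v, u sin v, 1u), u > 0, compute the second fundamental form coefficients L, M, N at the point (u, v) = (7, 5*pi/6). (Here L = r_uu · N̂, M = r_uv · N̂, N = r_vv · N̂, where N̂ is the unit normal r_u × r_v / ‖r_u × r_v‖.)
L = 0;  M = 0;  N = 7*sqrt(2)/2

Compute the unit normal N̂(u, v) = (-sqrt(2)*u*cos(v)/(2*Abs(u)), -sqrt(2)*u*sin(v)/(2*Abs(u)), sqrt(2)*u/(2*Abs(u))), and the second partials r_uu, r_uv, r_vv. Take dot products:
  L(u, v) = r_uu · N̂ = 0,
  M(u, v) = r_uv · N̂ = 0,
  N(u, v) = r_vv · N̂ = sqrt(2)*u^2/(2*Abs(u)).
Evaluating at (u, v) = (7, 5*pi/6):
  L = 0, M = 0, N = 7*sqrt(2)/2.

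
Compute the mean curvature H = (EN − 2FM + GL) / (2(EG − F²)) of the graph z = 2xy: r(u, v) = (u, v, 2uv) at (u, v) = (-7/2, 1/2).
H = 14*sqrt(51)/2601

With E = 4*v^2 + 1, F = 4*u*v, G = 4*u^2 + 1, L = 0, M = 2/sqrt(4*u^2 + 4*v^2 + 1), N = 0, assemble
  H = (EN − 2FM + GL) / (2(EG − F²)) = -8*u*v/(4*u^2 + 4*v^2 + 1)^(3/2).
At (u, v) = (-7/2, 1/2): H = 14*sqrt(51)/2601.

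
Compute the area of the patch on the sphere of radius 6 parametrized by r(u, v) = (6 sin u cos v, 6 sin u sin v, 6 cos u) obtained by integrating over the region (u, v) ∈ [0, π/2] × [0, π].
Area = 36*pi

Area = ∫∫ √(EG − F²) du dv with √(EG − F²) = 36*Abs(sin(u)). Integrating over [0, π/2] × [0, π] gives 36*pi.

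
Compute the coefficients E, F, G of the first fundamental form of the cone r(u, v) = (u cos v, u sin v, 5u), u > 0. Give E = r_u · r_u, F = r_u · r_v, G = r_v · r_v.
E = 26;  F = 0;  G = u^2

Compute partials: r_u = (cos(v), sin(v), 5), r_v = (-u*sin(v), u*cos(v), 0). Then
  E = r_u · r_u = 26,
  F = r_u · r_v = 0,
  G = r_v · r_v = u^2.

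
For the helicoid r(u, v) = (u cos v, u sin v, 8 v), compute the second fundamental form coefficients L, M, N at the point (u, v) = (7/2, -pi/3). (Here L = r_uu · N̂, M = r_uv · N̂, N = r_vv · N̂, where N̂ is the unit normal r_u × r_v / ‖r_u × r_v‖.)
L = 0;  M = -16*sqrt(305)/305;  N = 0

Compute the unit normal N̂(u, v) = (8*sin(v)/sqrt(u^2 + 64), -8*cos(v)/sqrt(u^2 + 64), u/sqrt(u^2 + 64)), and the second partials r_uu, r_uv, r_vv. Take dot products:
  L(u, v) = r_uu · N̂ = 0,
  M(u, v) = r_uv · N̂ = -8/sqrt(u^2 + 64),
  N(u, v) = r_vv · N̂ = 0.
Evaluating at (u, v) = (7/2, -pi/3):
  L = 0, M = -16*sqrt(305)/305, N = 0.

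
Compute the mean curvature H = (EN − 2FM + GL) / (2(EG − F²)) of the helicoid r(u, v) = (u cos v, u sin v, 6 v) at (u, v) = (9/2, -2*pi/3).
H = 0

With E = 1, F = 0, G = u^2 + 36, L = 0, M = -6/sqrt(u^2 + 36), N = 0, assemble
  H = (EN − 2FM + GL) / (2(EG − F²)) = 0.
At (u, v) = (9/2, -2*pi/3): H = 0.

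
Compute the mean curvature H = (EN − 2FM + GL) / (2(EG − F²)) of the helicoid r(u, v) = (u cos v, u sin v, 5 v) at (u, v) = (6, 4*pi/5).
H = 0

With E = 1, F = 0, G = u^2 + 25, L = 0, M = -5/sqrt(u^2 + 25), N = 0, assemble
  H = (EN − 2FM + GL) / (2(EG − F²)) = 0.
At (u, v) = (6, 4*pi/5): H = 0.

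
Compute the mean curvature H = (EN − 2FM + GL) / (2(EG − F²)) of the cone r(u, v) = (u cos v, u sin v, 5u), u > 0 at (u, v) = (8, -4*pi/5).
H = 5*sqrt(26)/416

With E = 26, F = 0, G = u^2, L = 0, M = 0, N = 5*sqrt(26)*u^2/(26*Abs(u)), assemble
  H = (EN − 2FM + GL) / (2(EG − F²)) = 5*sqrt(26)/(52*Abs(u)).
At (u, v) = (8, -4*pi/5): H = 5*sqrt(26)/416.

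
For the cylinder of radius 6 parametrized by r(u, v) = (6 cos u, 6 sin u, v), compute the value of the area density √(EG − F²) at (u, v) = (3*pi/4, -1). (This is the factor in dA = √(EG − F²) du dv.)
√(EG − F²)|_{(3*pi/4, -1)} = 6

E = 36, F = 0, G = 1, so EG − F² = 36. Taking the positive square root: √(EG − F²) = 6. At (u, v) = (3*pi/4, -1): 6.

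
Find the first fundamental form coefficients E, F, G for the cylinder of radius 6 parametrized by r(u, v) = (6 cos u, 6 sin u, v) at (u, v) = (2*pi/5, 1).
E = 36;  F = 0;  G = 1

Partials: r_u = (-6*sin(u), 6*cos(u), 0), r_v = (0, 0, 1). As functions of (u, v):
  E = r_u · r_u = 36,
  F = r_u · r_v = 0,
  G = r_v · r_v = 1.
Evaluating at (u, v) = (2*pi/5, 1): E = 36, F = 0, G = 1.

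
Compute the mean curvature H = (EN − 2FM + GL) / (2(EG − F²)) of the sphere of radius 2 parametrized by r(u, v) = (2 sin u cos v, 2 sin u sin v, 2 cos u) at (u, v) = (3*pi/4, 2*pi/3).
H = -1/2

With E = 4, F = 0, G = 4*sin(u)^2, L = -2*sin(u)/Abs(sin(u)), M = 0, N = -2*sin(u)^3/Abs(sin(u)), assemble
  H = (EN − 2FM + GL) / (2(EG − F²)) = -sin(u)/(2*Abs(sin(u))).
At (u, v) = (3*pi/4, 2*pi/3): H = -1/2.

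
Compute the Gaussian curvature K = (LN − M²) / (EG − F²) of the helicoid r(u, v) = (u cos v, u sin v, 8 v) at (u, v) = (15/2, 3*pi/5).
K = -1024/231361

Coefficients of the first fundamental form: E = 1, F = 0, G = u^2 + 64.
Coefficients of the second fundamental form: L = 0, M = -8/sqrt(u^2 + 64), N = 0.
Assemble K = (LN − M²)/(EG − F²) = -64/(u^2 + 64)^2. At (u, v) = (15/2, 3*pi/5): K = -1024/231361.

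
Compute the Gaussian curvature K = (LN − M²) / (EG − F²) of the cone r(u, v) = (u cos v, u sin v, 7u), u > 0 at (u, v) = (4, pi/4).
K = 0

Coefficients of the first fundamental form: E = 50, F = 0, G = u^2.
Coefficients of the second fundamental form: L = 0, M = 0, N = 7*sqrt(2)*u^2/(10*Abs(u)).
Assemble K = (LN − M²)/(EG − F²) = 0. At (u, v) = (4, pi/4): K = 0.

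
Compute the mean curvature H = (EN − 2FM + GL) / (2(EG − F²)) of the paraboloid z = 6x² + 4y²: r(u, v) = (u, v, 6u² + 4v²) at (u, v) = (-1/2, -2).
H = 1690*sqrt(293)/85849

With E = 144*u^2 + 1, F = 96*u*v, G = 64*v^2 + 1, L = 12/sqrt(144*u^2 + 64*v^2 + 1), M = 0, N = 8/sqrt(144*u^2 + 64*v^2 + 1), assemble
  H = (EN − 2FM + GL) / (2(EG − F²)) = 2*(288*u^2 + 192*v^2 + 5)/(144*u^2 + 64*v^2 + 1)^(3/2).
At (u, v) = (-1/2, -2): H = 1690*sqrt(293)/85849.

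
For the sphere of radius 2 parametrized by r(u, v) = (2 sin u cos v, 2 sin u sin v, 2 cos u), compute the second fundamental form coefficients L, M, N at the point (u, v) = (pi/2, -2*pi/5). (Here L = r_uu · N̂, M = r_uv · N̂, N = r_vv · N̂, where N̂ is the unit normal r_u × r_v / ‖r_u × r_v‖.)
L = -2;  M = 0;  N = -2

Compute the unit normal N̂(u, v) = (sin(u)^2*cos(v)/Abs(sin(u)), sin(u)^2*sin(v)/Abs(sin(u)), sin(2*u)/(2*Abs(sin(u)))), and the second partials r_uu, r_uv, r_vv. Take dot products:
  L(u, v) = r_uu · N̂ = -2*sin(u)/Abs(sin(u)),
  M(u, v) = r_uv · N̂ = 0,
  N(u, v) = r_vv · N̂ = -2*sin(u)^3/Abs(sin(u)).
Evaluating at (u, v) = (pi/2, -2*pi/5):
  L = -2, M = 0, N = -2.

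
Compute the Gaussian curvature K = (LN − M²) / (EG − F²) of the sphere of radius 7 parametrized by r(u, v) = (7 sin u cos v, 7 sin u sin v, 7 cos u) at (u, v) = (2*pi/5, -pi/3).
K = 1/49

Coefficients of the first fundamental form: E = 49, F = 0, G = 49*sin(u)^2.
Coefficients of the second fundamental form: L = -7*sin(u)/Abs(sin(u)), M = 0, N = -7*sin(u)^3/Abs(sin(u)).
Assemble K = (LN − M²)/(EG − F²) = 1/49. At (u, v) = (2*pi/5, -pi/3): K = 1/49.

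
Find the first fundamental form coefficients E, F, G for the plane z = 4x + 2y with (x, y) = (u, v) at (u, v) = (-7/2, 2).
E = 17;  F = 8;  G = 5

Partials: r_u = (1, 0, 4), r_v = (0, 1, 2). As functions of (u, v):
  E = r_u · r_u = 17,
  F = r_u · r_v = 8,
  G = r_v · r_v = 5.
Evaluating at (u, v) = (-7/2, 2): E = 17, F = 8, G = 5.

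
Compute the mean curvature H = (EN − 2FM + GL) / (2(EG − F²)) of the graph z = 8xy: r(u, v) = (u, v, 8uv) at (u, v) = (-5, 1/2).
H = 1280*sqrt(33)/373527

With E = 64*v^2 + 1, F = 64*u*v, G = 64*u^2 + 1, L = 0, M = 8/sqrt(64*u^2 + 64*v^2 + 1), N = 0, assemble
  H = (EN − 2FM + GL) / (2(EG − F²)) = -512*u*v/(64*u^2 + 64*v^2 + 1)^(3/2).
At (u, v) = (-5, 1/2): H = 1280*sqrt(33)/373527.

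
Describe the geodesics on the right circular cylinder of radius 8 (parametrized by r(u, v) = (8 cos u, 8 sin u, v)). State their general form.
The cylinder is flat (K = 0) and locally isometric to the plane via the development (u, v) ↦ (8 u, v). Geodesics are the pre-images of straight lines: circles (v constant), vertical lines (u constant), and helices (v = c · u + d) for constants c, d.

A right cylinder has E = 8², F = 0, G = 1, so EG − F² = 8², and L = −8, M = N = 0, giving K = (LN − M²)/(EG − F²) = 0 everywhere. A flat surface is locally isometric to the Euclidean plane via the map (u, v) ↦ (8 u, v). Straight lines in the (x̃, ỹ) plane pull back to: (a) horizontal circles (v = const), (b) vertical generators (u = const), and (c) helices (8 u tan θ = v, i.e. v = c · u + d).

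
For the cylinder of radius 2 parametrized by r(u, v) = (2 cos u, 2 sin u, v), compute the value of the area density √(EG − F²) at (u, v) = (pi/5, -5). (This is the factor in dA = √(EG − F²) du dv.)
√(EG − F²)|_{(pi/5, -5)} = 2

E = 4, F = 0, G = 1, so EG − F² = 4. Taking the positive square root: √(EG − F²) = 2. At (u, v) = (pi/5, -5): 2.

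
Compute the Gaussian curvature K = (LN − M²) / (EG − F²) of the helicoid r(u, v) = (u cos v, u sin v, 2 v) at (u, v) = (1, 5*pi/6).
K = -4/25

Coefficients of the first fundamental form: E = 1, F = 0, G = u^2 + 4.
Coefficients of the second fundamental form: L = 0, M = -2/sqrt(u^2 + 4), N = 0.
Assemble K = (LN − M²)/(EG − F²) = -4/(u^2 + 4)^2. At (u, v) = (1, 5*pi/6): K = -4/25.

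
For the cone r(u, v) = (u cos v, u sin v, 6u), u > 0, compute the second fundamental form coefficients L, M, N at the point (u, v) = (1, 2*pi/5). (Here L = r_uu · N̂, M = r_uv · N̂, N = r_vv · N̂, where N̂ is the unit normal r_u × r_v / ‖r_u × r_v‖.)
L = 0;  M = 0;  N = 6*sqrt(37)/37

Compute the unit normal N̂(u, v) = (-6*sqrt(37)*u*cos(v)/(37*Abs(u)), -6*sqrt(37)*u*sin(v)/(37*Abs(u)), sqrt(37)*u/(37*Abs(u))), and the second partials r_uu, r_uv, r_vv. Take dot products:
  L(u, v) = r_uu · N̂ = 0,
  M(u, v) = r_uv · N̂ = 0,
  N(u, v) = r_vv · N̂ = 6*sqrt(37)*u^2/(37*Abs(u)).
Evaluating at (u, v) = (1, 2*pi/5):
  L = 0, M = 0, N = 6*sqrt(37)/37.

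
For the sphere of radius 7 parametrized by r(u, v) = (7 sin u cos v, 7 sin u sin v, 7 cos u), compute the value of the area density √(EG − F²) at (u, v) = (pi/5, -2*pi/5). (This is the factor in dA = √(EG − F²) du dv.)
√(EG − F²)|_{(pi/5, -2*pi/5)} = 49*sqrt(10 - 2*sqrt(5))/4

E = 49, F = 0, G = 49*sin(u)^2, so EG − F² = 2401*sin(u)^2. Taking the positive square root: √(EG − F²) = 49*Abs(sin(u)). At (u, v) = (pi/5, -2*pi/5): 49*sqrt(10 - 2*sqrt(5))/4.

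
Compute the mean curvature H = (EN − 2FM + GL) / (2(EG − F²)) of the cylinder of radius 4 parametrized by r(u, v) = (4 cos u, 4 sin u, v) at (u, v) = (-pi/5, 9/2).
H = -1/8

With E = 16, F = 0, G = 1, L = -4, M = 0, N = 0, assemble
  H = (EN − 2FM + GL) / (2(EG − F²)) = -1/8.
At (u, v) = (-pi/5, 9/2): H = -1/8.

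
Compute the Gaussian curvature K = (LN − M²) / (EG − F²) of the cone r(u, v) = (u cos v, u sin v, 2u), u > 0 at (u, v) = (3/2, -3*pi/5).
K = 0

Coefficients of the first fundamental form: E = 5, F = 0, G = u^2.
Coefficients of the second fundamental form: L = 0, M = 0, N = 2*sqrt(5)*u^2/(5*Abs(u)).
Assemble K = (LN − M²)/(EG − F²) = 0. At (u, v) = (3/2, -3*pi/5): K = 0.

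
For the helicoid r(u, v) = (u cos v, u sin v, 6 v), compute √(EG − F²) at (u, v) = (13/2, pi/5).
√(EG − F²)|_{(13/2, pi/5)} = sqrt(313)/2

E = 1, F = 0, G = u^2 + 36; EG − F² = u^2 + 36; √(EG − F²) = sqrt(u^2 + 36). At the given point: sqrt(313)/2.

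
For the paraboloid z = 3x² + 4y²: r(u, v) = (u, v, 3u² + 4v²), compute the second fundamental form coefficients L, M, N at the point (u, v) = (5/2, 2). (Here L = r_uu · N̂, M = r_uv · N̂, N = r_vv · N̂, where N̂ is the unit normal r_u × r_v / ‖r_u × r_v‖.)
L = 3*sqrt(482)/241;  M = 0;  N = 4*sqrt(482)/241

Compute the unit normal N̂(u, v) = (-6*u/sqrt(36*u^2 + 64*v^2 + 1), -8*v/sqrt(36*u^2 + 64*v^2 + 1), 1/sqrt(36*u^2 + 64*v^2 + 1)), and the second partials r_uu, r_uv, r_vv. Take dot products:
  L(u, v) = r_uu · N̂ = 6/sqrt(36*u^2 + 64*v^2 + 1),
  M(u, v) = r_uv · N̂ = 0,
  N(u, v) = r_vv · N̂ = 8/sqrt(36*u^2 + 64*v^2 + 1).
Evaluating at (u, v) = (5/2, 2):
  L = 3*sqrt(482)/241, M = 0, N = 4*sqrt(482)/241.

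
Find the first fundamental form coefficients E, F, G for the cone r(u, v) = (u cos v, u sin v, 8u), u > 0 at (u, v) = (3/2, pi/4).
E = 65;  F = 0;  G = 9/4

Partials: r_u = (cos(v), sin(v), 8), r_v = (-u*sin(v), u*cos(v), 0). As functions of (u, v):
  E = r_u · r_u = 65,
  F = r_u · r_v = 0,
  G = r_v · r_v = u^2.
Evaluating at (u, v) = (3/2, pi/4): E = 65, F = 0, G = 9/4.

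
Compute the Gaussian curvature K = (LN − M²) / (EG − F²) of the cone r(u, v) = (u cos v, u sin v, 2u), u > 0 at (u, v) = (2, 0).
K = 0

Coefficients of the first fundamental form: E = 5, F = 0, G = u^2.
Coefficients of the second fundamental form: L = 0, M = 0, N = 2*sqrt(5)*u^2/(5*Abs(u)).
Assemble K = (LN − M²)/(EG − F²) = 0. At (u, v) = (2, 0): K = 0.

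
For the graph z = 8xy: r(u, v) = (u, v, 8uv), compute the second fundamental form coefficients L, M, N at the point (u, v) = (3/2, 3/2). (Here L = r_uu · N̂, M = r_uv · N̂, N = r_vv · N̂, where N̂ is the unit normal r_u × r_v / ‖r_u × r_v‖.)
L = 0;  M = 8/17;  N = 0

Compute the unit normal N̂(u, v) = (-8*v/sqrt(64*u^2 + 64*v^2 + 1), -8*u/sqrt(64*u^2 + 64*v^2 + 1), 1/sqrt(64*u^2 + 64*v^2 + 1)), and the second partials r_uu, r_uv, r_vv. Take dot products:
  L(u, v) = r_uu · N̂ = 0,
  M(u, v) = r_uv · N̂ = 8/sqrt(64*u^2 + 64*v^2 + 1),
  N(u, v) = r_vv · N̂ = 0.
Evaluating at (u, v) = (3/2, 3/2):
  L = 0, M = 8/17, N = 0.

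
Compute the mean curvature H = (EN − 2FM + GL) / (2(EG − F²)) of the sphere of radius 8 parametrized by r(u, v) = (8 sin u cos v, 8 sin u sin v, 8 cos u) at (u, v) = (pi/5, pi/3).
H = -1/8

With E = 64, F = 0, G = 64*sin(u)^2, L = -8*sin(u)/Abs(sin(u)), M = 0, N = -8*sin(u)^3/Abs(sin(u)), assemble
  H = (EN − 2FM + GL) / (2(EG − F²)) = -sin(u)/(8*Abs(sin(u))).
At (u, v) = (pi/5, pi/3): H = -1/8.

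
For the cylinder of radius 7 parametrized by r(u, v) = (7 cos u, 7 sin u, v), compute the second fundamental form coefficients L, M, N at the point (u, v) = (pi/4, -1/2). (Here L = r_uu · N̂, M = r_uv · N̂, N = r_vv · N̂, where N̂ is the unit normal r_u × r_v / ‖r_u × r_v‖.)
L = -7;  M = 0;  N = 0

Compute the unit normal N̂(u, v) = (cos(u), sin(u), 0), and the second partials r_uu, r_uv, r_vv. Take dot products:
  L(u, v) = r_uu · N̂ = -7,
  M(u, v) = r_uv · N̂ = 0,
  N(u, v) = r_vv · N̂ = 0.
Evaluating at (u, v) = (pi/4, -1/2):
  L = -7, M = 0, N = 0.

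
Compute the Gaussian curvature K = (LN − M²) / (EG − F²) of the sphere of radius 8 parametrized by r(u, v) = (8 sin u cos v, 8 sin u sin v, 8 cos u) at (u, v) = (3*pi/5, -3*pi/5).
K = 1/64

Coefficients of the first fundamental form: E = 64, F = 0, G = 64*sin(u)^2.
Coefficients of the second fundamental form: L = -8*sin(u)/Abs(sin(u)), M = 0, N = -8*sin(u)^3/Abs(sin(u)).
Assemble K = (LN − M²)/(EG − F²) = 1/64. At (u, v) = (3*pi/5, -3*pi/5): K = 1/64.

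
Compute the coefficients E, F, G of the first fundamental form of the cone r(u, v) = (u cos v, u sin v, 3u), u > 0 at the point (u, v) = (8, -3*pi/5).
E = 10;  F = 0;  G = 64

Partials: r_u = (cos(v), sin(v), 3), r_v = (-u*sin(v), u*cos(v), 0). As functions of (u, v):
  E = r_u · r_u = 10,
  F = r_u · r_v = 0,
  G = r_v · r_v = u^2.
Evaluating at (u, v) = (8, -3*pi/5): E = 10, F = 0, G = 64.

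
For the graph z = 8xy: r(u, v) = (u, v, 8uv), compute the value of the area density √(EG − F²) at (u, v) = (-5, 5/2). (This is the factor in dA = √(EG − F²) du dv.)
√(EG − F²)|_{(-5, 5/2)} = sqrt(2001)

E = 64*v^2 + 1, F = 64*u*v, G = 64*u^2 + 1, so EG − F² = 64*u^2 + 64*v^2 + 1. Taking the positive square root: √(EG − F²) = sqrt(64*u^2 + 64*v^2 + 1). At (u, v) = (-5, 5/2): sqrt(2001).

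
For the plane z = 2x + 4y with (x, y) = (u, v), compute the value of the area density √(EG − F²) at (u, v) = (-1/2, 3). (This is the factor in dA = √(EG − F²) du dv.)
√(EG − F²)|_{(-1/2, 3)} = sqrt(21)

E = 5, F = 8, G = 17, so EG − F² = 21. Taking the positive square root: √(EG − F²) = sqrt(21). At (u, v) = (-1/2, 3): sqrt(21).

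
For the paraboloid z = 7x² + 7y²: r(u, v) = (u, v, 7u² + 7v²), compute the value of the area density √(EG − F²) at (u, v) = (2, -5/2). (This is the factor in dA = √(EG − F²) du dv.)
√(EG − F²)|_{(2, -5/2)} = sqrt(2010)

E = 196*u^2 + 1, F = 196*u*v, G = 196*v^2 + 1, so EG − F² = 196*u^2 + 196*v^2 + 1. Taking the positive square root: √(EG − F²) = sqrt(196*u^2 + 196*v^2 + 1). At (u, v) = (2, -5/2): sqrt(2010).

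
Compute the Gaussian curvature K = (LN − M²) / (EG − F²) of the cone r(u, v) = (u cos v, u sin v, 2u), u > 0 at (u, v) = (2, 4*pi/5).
K = 0

Coefficients of the first fundamental form: E = 5, F = 0, G = u^2.
Coefficients of the second fundamental form: L = 0, M = 0, N = 2*sqrt(5)*u^2/(5*Abs(u)).
Assemble K = (LN − M²)/(EG − F²) = 0. At (u, v) = (2, 4*pi/5): K = 0.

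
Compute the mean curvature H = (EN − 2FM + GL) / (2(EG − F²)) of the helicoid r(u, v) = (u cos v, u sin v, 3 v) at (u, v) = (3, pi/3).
H = 0

With E = 1, F = 0, G = u^2 + 9, L = 0, M = -3/sqrt(u^2 + 9), N = 0, assemble
  H = (EN − 2FM + GL) / (2(EG − F²)) = 0.
At (u, v) = (3, pi/3): H = 0.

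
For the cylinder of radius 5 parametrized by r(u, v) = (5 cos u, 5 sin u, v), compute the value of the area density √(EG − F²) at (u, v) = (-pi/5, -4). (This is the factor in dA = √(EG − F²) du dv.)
√(EG − F²)|_{(-pi/5, -4)} = 5

E = 25, F = 0, G = 1, so EG − F² = 25. Taking the positive square root: √(EG − F²) = 5. At (u, v) = (-pi/5, -4): 5.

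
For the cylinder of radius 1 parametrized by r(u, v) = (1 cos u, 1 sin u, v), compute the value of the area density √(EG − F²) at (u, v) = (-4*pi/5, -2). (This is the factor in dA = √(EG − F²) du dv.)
√(EG − F²)|_{(-4*pi/5, -2)} = 1

E = 1, F = 0, G = 1, so EG − F² = 1. Taking the positive square root: √(EG − F²) = 1. At (u, v) = (-4*pi/5, -2): 1.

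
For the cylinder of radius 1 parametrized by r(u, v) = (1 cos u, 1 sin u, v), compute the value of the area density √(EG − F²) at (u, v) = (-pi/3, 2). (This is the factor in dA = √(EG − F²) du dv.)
√(EG − F²)|_{(-pi/3, 2)} = 1

E = 1, F = 0, G = 1, so EG − F² = 1. Taking the positive square root: √(EG − F²) = 1. At (u, v) = (-pi/3, 2): 1.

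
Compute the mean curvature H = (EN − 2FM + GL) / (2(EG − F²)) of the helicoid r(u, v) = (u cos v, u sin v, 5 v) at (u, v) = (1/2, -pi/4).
H = 0

With E = 1, F = 0, G = u^2 + 25, L = 0, M = -5/sqrt(u^2 + 25), N = 0, assemble
  H = (EN − 2FM + GL) / (2(EG − F²)) = 0.
At (u, v) = (1/2, -pi/4): H = 0.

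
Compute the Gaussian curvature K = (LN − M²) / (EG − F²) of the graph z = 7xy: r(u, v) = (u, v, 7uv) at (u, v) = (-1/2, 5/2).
K = -196/408321

Coefficients of the first fundamental form: E = 49*v^2 + 1, F = 49*u*v, G = 49*u^2 + 1.
Coefficients of the second fundamental form: L = 0, M = 7/sqrt(49*u^2 + 49*v^2 + 1), N = 0.
Assemble K = (LN − M²)/(EG − F²) = -49/(2401*u^4 + 4802*u^2*v^2 + 98*u^2 + 2401*v^4 + 98*v^2 + 1). At (u, v) = (-1/2, 5/2): K = -196/408321.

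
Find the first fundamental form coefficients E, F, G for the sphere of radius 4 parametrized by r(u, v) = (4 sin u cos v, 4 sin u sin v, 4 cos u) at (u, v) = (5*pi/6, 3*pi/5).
E = 16;  F = 0;  G = 4

Partials: r_u = (4*cos(u)*cos(v), 4*sin(v)*cos(u), -4*sin(u)), r_v = (-4*sin(u)*sin(v), 4*sin(u)*cos(v), 0). As functions of (u, v):
  E = r_u · r_u = 16,
  F = r_u · r_v = 0,
  G = r_v · r_v = 16*sin(u)^2.
Evaluating at (u, v) = (5*pi/6, 3*pi/5): E = 16, F = 0, G = 4.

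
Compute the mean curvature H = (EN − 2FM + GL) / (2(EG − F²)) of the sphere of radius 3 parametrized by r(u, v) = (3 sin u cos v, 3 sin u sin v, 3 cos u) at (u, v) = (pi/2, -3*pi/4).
H = -1/3

With E = 9, F = 0, G = 9*sin(u)^2, L = -3*sin(u)/Abs(sin(u)), M = 0, N = -3*sin(u)^3/Abs(sin(u)), assemble
  H = (EN − 2FM + GL) / (2(EG − F²)) = -sin(u)/(3*Abs(sin(u))).
At (u, v) = (pi/2, -3*pi/4): H = -1/3.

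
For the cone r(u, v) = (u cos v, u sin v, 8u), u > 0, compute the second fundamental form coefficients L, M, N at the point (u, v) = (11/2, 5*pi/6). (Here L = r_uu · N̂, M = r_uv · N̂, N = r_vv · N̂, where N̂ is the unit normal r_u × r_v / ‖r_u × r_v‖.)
L = 0;  M = 0;  N = 44*sqrt(65)/65

Compute the unit normal N̂(u, v) = (-8*sqrt(65)*u*cos(v)/(65*Abs(u)), -8*sqrt(65)*u*sin(v)/(65*Abs(u)), sqrt(65)*u/(65*Abs(u))), and the second partials r_uu, r_uv, r_vv. Take dot products:
  L(u, v) = r_uu · N̂ = 0,
  M(u, v) = r_uv · N̂ = 0,
  N(u, v) = r_vv · N̂ = 8*sqrt(65)*u^2/(65*Abs(u)).
Evaluating at (u, v) = (11/2, 5*pi/6):
  L = 0, M = 0, N = 44*sqrt(65)/65.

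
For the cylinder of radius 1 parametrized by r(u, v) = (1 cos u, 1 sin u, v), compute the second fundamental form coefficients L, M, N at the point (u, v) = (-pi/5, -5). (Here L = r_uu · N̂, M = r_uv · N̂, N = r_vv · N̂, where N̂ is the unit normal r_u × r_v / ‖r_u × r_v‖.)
L = -1;  M = 0;  N = 0

Compute the unit normal N̂(u, v) = (cos(u), sin(u), 0), and the second partials r_uu, r_uv, r_vv. Take dot products:
  L(u, v) = r_uu · N̂ = -1,
  M(u, v) = r_uv · N̂ = 0,
  N(u, v) = r_vv · N̂ = 0.
Evaluating at (u, v) = (-pi/5, -5):
  L = -1, M = 0, N = 0.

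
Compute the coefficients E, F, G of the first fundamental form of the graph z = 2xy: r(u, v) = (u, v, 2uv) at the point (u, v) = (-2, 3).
E = 37;  F = -24;  G = 17

Partials: r_u = (1, 0, 2*v), r_v = (0, 1, 2*u). As functions of (u, v):
  E = r_u · r_u = 4*v^2 + 1,
  F = r_u · r_v = 4*u*v,
  G = r_v · r_v = 4*u^2 + 1.
Evaluating at (u, v) = (-2, 3): E = 37, F = -24, G = 17.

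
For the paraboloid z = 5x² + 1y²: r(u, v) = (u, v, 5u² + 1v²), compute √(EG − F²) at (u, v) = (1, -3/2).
√(EG − F²)|_{(1, -3/2)} = sqrt(110)

E = 100*u^2 + 1, F = 20*u*v, G = 4*v^2 + 1; EG − F² = 100*u^2 + 4*v^2 + 1; √(EG − F²) = sqrt(100*u^2 + 4*v^2 + 1). At the given point: sqrt(110).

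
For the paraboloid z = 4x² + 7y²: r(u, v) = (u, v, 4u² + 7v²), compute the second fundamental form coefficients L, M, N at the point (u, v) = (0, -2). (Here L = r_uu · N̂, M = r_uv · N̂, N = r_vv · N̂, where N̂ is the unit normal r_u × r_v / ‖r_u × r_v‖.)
L = 8*sqrt(785)/785;  M = 0;  N = 14*sqrt(785)/785

Compute the unit normal N̂(u, v) = (-8*u/sqrt(64*u^2 + 196*v^2 + 1), -14*v/sqrt(64*u^2 + 196*v^2 + 1), 1/sqrt(64*u^2 + 196*v^2 + 1)), and the second partials r_uu, r_uv, r_vv. Take dot products:
  L(u, v) = r_uu · N̂ = 8/sqrt(64*u^2 + 196*v^2 + 1),
  M(u, v) = r_uv · N̂ = 0,
  N(u, v) = r_vv · N̂ = 14/sqrt(64*u^2 + 196*v^2 + 1).
Evaluating at (u, v) = (0, -2):
  L = 8*sqrt(785)/785, M = 0, N = 14*sqrt(785)/785.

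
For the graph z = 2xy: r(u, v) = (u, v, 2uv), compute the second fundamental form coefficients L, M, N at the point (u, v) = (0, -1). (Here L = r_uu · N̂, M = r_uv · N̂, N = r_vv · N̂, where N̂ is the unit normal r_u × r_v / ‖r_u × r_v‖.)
L = 0;  M = 2*sqrt(5)/5;  N = 0

Compute the unit normal N̂(u, v) = (-2*v/sqrt(4*u^2 + 4*v^2 + 1), -2*u/sqrt(4*u^2 + 4*v^2 + 1), 1/sqrt(4*u^2 + 4*v^2 + 1)), and the second partials r_uu, r_uv, r_vv. Take dot products:
  L(u, v) = r_uu · N̂ = 0,
  M(u, v) = r_uv · N̂ = 2/sqrt(4*u^2 + 4*v^2 + 1),
  N(u, v) = r_vv · N̂ = 0.
Evaluating at (u, v) = (0, -1):
  L = 0, M = 2*sqrt(5)/5, N = 0.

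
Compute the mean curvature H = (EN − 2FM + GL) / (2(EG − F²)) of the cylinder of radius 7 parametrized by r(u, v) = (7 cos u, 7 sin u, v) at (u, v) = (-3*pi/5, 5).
H = -1/14

With E = 49, F = 0, G = 1, L = -7, M = 0, N = 0, assemble
  H = (EN − 2FM + GL) / (2(EG − F²)) = -1/14.
At (u, v) = (-3*pi/5, 5): H = -1/14.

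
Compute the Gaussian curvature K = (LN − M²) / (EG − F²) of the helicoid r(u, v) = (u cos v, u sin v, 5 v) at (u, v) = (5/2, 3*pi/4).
K = -16/625

Coefficients of the first fundamental form: E = 1, F = 0, G = u^2 + 25.
Coefficients of the second fundamental form: L = 0, M = -5/sqrt(u^2 + 25), N = 0.
Assemble K = (LN − M²)/(EG − F²) = -25/(u^2 + 25)^2. At (u, v) = (5/2, 3*pi/4): K = -16/625.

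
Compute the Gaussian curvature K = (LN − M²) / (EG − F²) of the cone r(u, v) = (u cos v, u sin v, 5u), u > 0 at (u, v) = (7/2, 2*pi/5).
K = 0

Coefficients of the first fundamental form: E = 26, F = 0, G = u^2.
Coefficients of the second fundamental form: L = 0, M = 0, N = 5*sqrt(26)*u^2/(26*Abs(u)).
Assemble K = (LN − M²)/(EG − F²) = 0. At (u, v) = (7/2, 2*pi/5): K = 0.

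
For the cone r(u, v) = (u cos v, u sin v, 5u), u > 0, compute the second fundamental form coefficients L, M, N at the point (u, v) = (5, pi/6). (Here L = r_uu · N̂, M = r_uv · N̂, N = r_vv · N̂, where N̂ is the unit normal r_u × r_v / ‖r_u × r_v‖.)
L = 0;  M = 0;  N = 25*sqrt(26)/26

Compute the unit normal N̂(u, v) = (-5*sqrt(26)*u*cos(v)/(26*Abs(u)), -5*sqrt(26)*u*sin(v)/(26*Abs(u)), sqrt(26)*u/(26*Abs(u))), and the second partials r_uu, r_uv, r_vv. Take dot products:
  L(u, v) = r_uu · N̂ = 0,
  M(u, v) = r_uv · N̂ = 0,
  N(u, v) = r_vv · N̂ = 5*sqrt(26)*u^2/(26*Abs(u)).
Evaluating at (u, v) = (5, pi/6):
  L = 0, M = 0, N = 25*sqrt(26)/26.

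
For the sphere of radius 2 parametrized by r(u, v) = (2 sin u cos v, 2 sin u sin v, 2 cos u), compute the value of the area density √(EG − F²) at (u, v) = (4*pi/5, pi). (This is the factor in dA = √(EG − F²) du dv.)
√(EG − F²)|_{(4*pi/5, pi)} = sqrt(10 - 2*sqrt(5))

E = 4, F = 0, G = 4*sin(u)^2, so EG − F² = 16*sin(u)^2. Taking the positive square root: √(EG − F²) = 4*Abs(sin(u)). At (u, v) = (4*pi/5, pi): sqrt(10 - 2*sqrt(5)).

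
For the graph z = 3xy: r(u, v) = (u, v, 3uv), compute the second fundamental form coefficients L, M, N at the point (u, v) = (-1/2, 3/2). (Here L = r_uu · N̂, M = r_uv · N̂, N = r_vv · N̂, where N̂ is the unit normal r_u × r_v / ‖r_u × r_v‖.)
L = 0;  M = 3*sqrt(94)/47;  N = 0

Compute the unit normal N̂(u, v) = (-3*v/sqrt(9*u^2 + 9*v^2 + 1), -3*u/sqrt(9*u^2 + 9*v^2 + 1), 1/sqrt(9*u^2 + 9*v^2 + 1)), and the second partials r_uu, r_uv, r_vv. Take dot products:
  L(u, v) = r_uu · N̂ = 0,
  M(u, v) = r_uv · N̂ = 3/sqrt(9*u^2 + 9*v^2 + 1),
  N(u, v) = r_vv · N̂ = 0.
Evaluating at (u, v) = (-1/2, 3/2):
  L = 0, M = 3*sqrt(94)/47, N = 0.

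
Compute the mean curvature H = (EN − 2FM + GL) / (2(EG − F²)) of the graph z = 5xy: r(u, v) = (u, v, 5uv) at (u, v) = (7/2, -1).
H = 3500*sqrt(1329)/1766241

With E = 25*v^2 + 1, F = 25*u*v, G = 25*u^2 + 1, L = 0, M = 5/sqrt(25*u^2 + 25*v^2 + 1), N = 0, assemble
  H = (EN − 2FM + GL) / (2(EG − F²)) = -125*u*v/(25*u^2 + 25*v^2 + 1)^(3/2).
At (u, v) = (7/2, -1): H = 3500*sqrt(1329)/1766241.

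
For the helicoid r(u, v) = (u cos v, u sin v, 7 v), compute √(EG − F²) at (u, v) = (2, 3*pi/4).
√(EG − F²)|_{(2, 3*pi/4)} = sqrt(53)

E = 1, F = 0, G = u^2 + 49; EG − F² = u^2 + 49; √(EG − F²) = sqrt(u^2 + 49). At the given point: sqrt(53).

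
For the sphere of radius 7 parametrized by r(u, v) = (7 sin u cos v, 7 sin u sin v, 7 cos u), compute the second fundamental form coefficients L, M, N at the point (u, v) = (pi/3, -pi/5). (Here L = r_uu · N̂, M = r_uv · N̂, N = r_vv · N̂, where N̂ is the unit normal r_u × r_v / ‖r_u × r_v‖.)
L = -7;  M = 0;  N = -21/4

Compute the unit normal N̂(u, v) = (sin(u)^2*cos(v)/Abs(sin(u)), sin(u)^2*sin(v)/Abs(sin(u)), sin(2*u)/(2*Abs(sin(u)))), and the second partials r_uu, r_uv, r_vv. Take dot products:
  L(u, v) = r_uu · N̂ = -7*sin(u)/Abs(sin(u)),
  M(u, v) = r_uv · N̂ = 0,
  N(u, v) = r_vv · N̂ = -7*sin(u)^3/Abs(sin(u)).
Evaluating at (u, v) = (pi/3, -pi/5):
  L = -7, M = 0, N = -21/4.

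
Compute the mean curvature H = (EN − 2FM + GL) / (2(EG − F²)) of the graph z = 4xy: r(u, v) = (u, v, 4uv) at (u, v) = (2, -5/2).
H = 64*sqrt(165)/5445

With E = 16*v^2 + 1, F = 16*u*v, G = 16*u^2 + 1, L = 0, M = 4/sqrt(16*u^2 + 16*v^2 + 1), N = 0, assemble
  H = (EN − 2FM + GL) / (2(EG − F²)) = -64*u*v/(16*u^2 + 16*v^2 + 1)^(3/2).
At (u, v) = (2, -5/2): H = 64*sqrt(165)/5445.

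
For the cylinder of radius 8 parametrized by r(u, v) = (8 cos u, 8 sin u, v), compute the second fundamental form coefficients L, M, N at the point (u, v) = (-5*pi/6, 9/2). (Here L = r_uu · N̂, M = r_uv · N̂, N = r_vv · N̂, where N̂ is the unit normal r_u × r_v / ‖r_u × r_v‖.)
L = -8;  M = 0;  N = 0

Compute the unit normal N̂(u, v) = (cos(u), sin(u), 0), and the second partials r_uu, r_uv, r_vv. Take dot products:
  L(u, v) = r_uu · N̂ = -8,
  M(u, v) = r_uv · N̂ = 0,
  N(u, v) = r_vv · N̂ = 0.
Evaluating at (u, v) = (-5*pi/6, 9/2):
  L = -8, M = 0, N = 0.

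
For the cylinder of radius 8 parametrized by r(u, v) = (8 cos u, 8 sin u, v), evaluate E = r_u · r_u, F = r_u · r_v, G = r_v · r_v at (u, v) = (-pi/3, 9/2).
E = 64;  F = 0;  G = 1

Partials: r_u = (-8*sin(u), 8*cos(u), 0), r_v = (0, 0, 1). As functions of (u, v):
  E = r_u · r_u = 64,
  F = r_u · r_v = 0,
  G = r_v · r_v = 1.
Evaluating at (u, v) = (-pi/3, 9/2): E = 64, F = 0, G = 1.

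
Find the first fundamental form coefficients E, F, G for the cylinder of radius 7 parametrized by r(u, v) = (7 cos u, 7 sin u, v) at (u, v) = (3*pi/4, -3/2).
E = 49;  F = 0;  G = 1

Partials: r_u = (-7*sin(u), 7*cos(u), 0), r_v = (0, 0, 1). As functions of (u, v):
  E = r_u · r_u = 49,
  F = r_u · r_v = 0,
  G = r_v · r_v = 1.
Evaluating at (u, v) = (3*pi/4, -3/2): E = 49, F = 0, G = 1.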